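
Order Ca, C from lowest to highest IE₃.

IE_3 is the cost of taking one more electron from the +2 cation: Ca²⁺ is the bare [Ar] core; C²⁺ still has 2 valence electrons.
Core electrons are held far more tightly than valence electrons, so Ca tops the IE_3 order.
Approximate IE_3 values (kJ/mol): Ca 4912, C 4620.
Putting it together, IE_3: C < Ca.

C < Ca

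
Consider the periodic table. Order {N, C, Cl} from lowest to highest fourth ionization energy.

Cl < C < N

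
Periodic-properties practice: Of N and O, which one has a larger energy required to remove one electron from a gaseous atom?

N is in period 2, group 15; O is in period 2, group 16.
Removing the outermost electron gets harder across a period and easier down a group.
All lie in period 2; the across-period trend (first ionization energy increases left to right) applies, with the exception below.
Note the exception: N has a higher first ionization energy than O, contrary to the simple trend — pairing an electron in O's 2p⁴ costs repulsion energy, so O ionizes more easily than half-filled N (2p³).
Tabulated first ionization energy (kJ/mol): N 1402, O 1314.
So N has the larger energy required to remove one electron from a gaseous atom (N > O).

N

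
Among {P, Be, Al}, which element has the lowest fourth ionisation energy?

P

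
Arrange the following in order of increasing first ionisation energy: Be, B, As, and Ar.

B, Be, As, Ar

Be is in period 2, group 2; B is in period 2, group 13; Ar is in period 3, group 18; As is in period 4, group 15.
First ionization energy rises across a period (greater Z_eff holds electrons more tightly) and falls down a group (valence electrons are farther from the nucleus).
These span different periods and groups, so the two trends combine.
Be > B: this pair runs against the simple trend — see the exception note.
As > Be: the two effects oppose for this pair; the across-period effect wins (947 vs 900 kJ/mol).
Ar > As: both effects reinforce here, so Ar is clearly the higher of the two.
Note the exception: Be has a higher first ionization energy than B, contrary to the simple trend — removing B's lone 2p electron is easier than breaking Be's filled 2s².
Approximate values (kJ/mol): Be 900, B 801, Ar 1521, As 947.
So from lowest to highest: B < Be < As < Ar.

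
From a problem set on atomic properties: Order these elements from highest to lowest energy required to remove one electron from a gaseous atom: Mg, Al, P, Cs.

P, Mg, Al, Cs

Mg is in period 3, group 2; Al is in period 3, group 13; P is in period 3, group 15; Cs is in period 6, group 1.
IE₁ increases left→right with effective nuclear charge and decreases top→bottom as the valence shell moves farther out.
Neither a single period nor a single group — weigh both effects.
Al > Cs: relative to Cs, both the across-period and down-group shifts push Al's first ionization energy up.
Mg > Al: this pair runs against the simple trend — see the exception note.
P > Mg: P lies to the right of Mg in period 3, so the across-period effect alone puts P higher.
Note the exception: Mg has a higher first ionization energy than Al, contrary to the simple trend — Al's single 3p electron is easier to remove than one from Mg's filled 3s².
For reference (kJ/mol): Mg 738, Al 578, P 1012, Cs 376.
So from highest to lowest: P > Mg > Al > Cs.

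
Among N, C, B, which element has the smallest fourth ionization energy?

C

The fourth ionization energy removes an electron from the +3 ion. For each element: N³⁺ still has 2 valence electrons; C³⁺ still has 1 valence electron; B³⁺ is the bare [He] core.
Core electrons are held far more tightly than valence electrons, so B tops the IE_4 order.
Valence configurations: N³⁺ [He]2s², C³⁺ [He]2s¹.
Tabulated IE_4 (kJ/mol): N 7475, C 6223, B 25026.
Overall IE_4 order: C < N < B.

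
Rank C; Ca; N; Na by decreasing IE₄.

Na > N > Ca > C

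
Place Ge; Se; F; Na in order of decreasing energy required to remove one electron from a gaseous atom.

F > Se > Ge > Na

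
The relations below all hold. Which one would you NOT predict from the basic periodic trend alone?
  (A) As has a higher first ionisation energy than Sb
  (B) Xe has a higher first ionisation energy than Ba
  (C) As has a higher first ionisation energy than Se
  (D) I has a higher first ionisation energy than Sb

(C)

The general trend: first ionisation energy increases across a period and decreases down a group.
(A) As (period 4, group 15) vs Sb (period 5, group 15): the stated order agrees with the simple trend.
(B) Xe (period 5, group 18) vs Ba (period 6, group 2): the stated order agrees with the simple trend.
(C) As (period 4, group 15) vs Se (period 4, group 16): the stated order contradicts the simple trend.
(D) I (period 5, group 17) vs Sb (period 5, group 15): the stated order agrees with the simple trend.
The exception is (C): Se (4p⁴) ionizes more easily than half-filled As (4p³).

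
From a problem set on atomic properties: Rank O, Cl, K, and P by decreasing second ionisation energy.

O, K, Cl, P

IE_2 is the cost of taking one more electron from the +1 cation: O⁺ still has 5 valence electrons; Cl⁺ still has 6 valence electrons; K⁺ is the bare [Ar] core; P⁺ still has 4 valence electrons.
Usually core removal costs more than valence removal, but here the competition is close: a tightly held n=2 valence electron can cost more to remove than an n=3 core electron, so the actual values have to decide it.
Valence configurations: O⁺ [He]2s²2p³, Cl⁺ [Ne]3s²3p⁴, P⁺ [Ne]3s²3p².
Approximate IE_2 values (kJ/mol): O 3388, Cl 2298, K 3052, P 1907.
Overall IE_2 order: P < Cl < K < O.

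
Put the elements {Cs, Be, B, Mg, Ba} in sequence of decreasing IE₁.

Be > B > Mg > Ba > Cs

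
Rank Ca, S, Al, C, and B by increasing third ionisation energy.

Al < S < B < C < Ca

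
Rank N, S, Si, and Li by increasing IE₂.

The second ionization energy removes an electron from the +1 ion. For each element: N⁺ still has 4 valence electrons; S⁺ still has 5 valence electrons; Si⁺ still has 3 valence electrons; Li⁺ is the bare [He] core.
Breaking into a closed-shell core is much more expensive than removing a leftover valence electron — Li has the largest IE_2 here.
Valence configurations: N⁺ [He]2s²2p², S⁺ [Ne]3s²3p³, Si⁺ [Ne]3s²3p¹.
The numbers (kJ/mol): N 2856, S 2252, Si 1577, Li 7298.
Putting it together, IE_2: Si < S < N < Li.

Si < S < N < Li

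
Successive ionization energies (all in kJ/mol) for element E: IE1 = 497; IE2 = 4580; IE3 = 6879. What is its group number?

Group 1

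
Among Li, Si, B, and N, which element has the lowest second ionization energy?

Consider each +1 ion: Li⁺ is the bare [He] core; Si⁺ still has 3 valence electrons; B⁺ still has 2 valence electrons; N⁺ still has 4 valence electrons.
Core electrons are held far more tightly than valence electrons, so Li tops the IE_2 order.
Valence configurations: Si⁺ [Ne]3s²3p¹, B⁺ [He]2s², N⁺ [He]2s²2p².
Tabulated IE_2 (kJ/mol): Li 7298, Si 1577, B 2427, N 2856.
Putting it together, IE_2: Si < B < N < Li.

Si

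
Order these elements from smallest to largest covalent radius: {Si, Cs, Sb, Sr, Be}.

Across a period the added protons contract the valence shell; down a group each new principal shell makes the atom larger.
Here both period and group differ, so the two effects have to be weighed against each other.
Si > Be: the two effects oppose for this pair; the down-group effect wins (116 vs 102 pm).
Sb > Si: the two effects oppose for this pair; the down-group effect wins (140 vs 116 pm).
Sr > Sb: Sr lies to the left of Sb in period 5, so the across-period effect alone puts Sr larger.
Cs > Sr: relative to Sr, both the across-period and down-group shifts push Cs's atomic radius up.
Approximate values (pm): Be 102, Si 116, Sr 185, Sb 140, Cs 232.
So from smallest to largest: Be < Si < Sb < Sr < Cs.

Be < Si < Sb < Sr < Cs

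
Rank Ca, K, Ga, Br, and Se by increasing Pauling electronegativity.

K < Ca < Ga < Se < Br

K is in period 4, group 1; Ca is in period 4, group 2; Ga is in period 4, group 13; Se is in period 4, group 16; Br is in period 4, group 17.
Electronegativity increases across a period and decreases down a group, tracking effective nuclear charge and atomic size.
All lie in period 4, so electronegativity increases left to right.
So from lowest to highest: K < Ca < Ga < Se < Br.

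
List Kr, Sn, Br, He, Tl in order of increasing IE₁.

He is in period 1, group 18; Br is in period 4, group 17; Kr is in period 4, group 18; Sn is in period 5, group 14; Tl is in period 6, group 13.
First ionization energy rises across a period (greater Z_eff holds electrons more tightly) and falls down a group (valence electrons are farther from the nucleus).
These span different periods and groups, so the two trends combine.
Sn > Tl: both effects reinforce here, so Sn is clearly the higher of the two.
Br > Sn: relative to Sn, both the across-period and down-group shifts push Br's first ionization energy up.
Kr > Br: Kr lies to the right of Br in period 4, so the across-period effect alone puts Kr higher.
He > Kr: they share group 18; the group trend gives He the larger value.
Tabulated first ionization energy (kJ/mol): He 2372, Br 1140, Kr 1351, Sn 709, Tl 589.
So from lowest to highest: Tl < Sn < Br < Kr < He.

Tl < Sn < Br < Kr < He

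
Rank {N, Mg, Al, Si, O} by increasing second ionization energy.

The second ionization energy removes an electron from the +1 ion. For each element: N⁺ still has 4 valence electrons; Mg⁺ still has 1 valence electron; Al⁺ still has 2 valence electrons; Si⁺ still has 3 valence electrons; O⁺ still has 5 valence electrons.
All are still removing valence electrons, so compare the +1 ions as you would atoms: IE_2 generally rises across a period (higher Z_eff) and falls down a group (larger shell), subject to the usual subshell exceptions.
Valence configurations: N⁺ [He]2s²2p², Mg⁺ [Ne]3s¹, Al⁺ [Ne]3s², Si⁺ [Ne]3s²3p¹, O⁺ [He]2s²2p³.
Si⁺ loses a lone 3p electron whereas Al⁺ must break into a filled 3s² pair, so IE_2(Al) > IE_2(Si) even though Si has the higher nuclear charge.
Tabulated IE_2 (kJ/mol): N 2856, Mg 1451, Al 1817, Si 1577, O 3388.
Hence IE_2: Mg < Si < Al < N < O.

Mg < Si < Al < N < O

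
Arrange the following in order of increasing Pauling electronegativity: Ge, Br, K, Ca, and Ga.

K < Ca < Ga < Ge < Br

K is in period 4, group 1; Ca is in period 4, group 2; Ga is in period 4, group 13; Ge is in period 4, group 14; Br is in period 4, group 17.
Atoms toward the upper right of the periodic table pull bonding electrons most strongly.
All lie in period 4, so electronegativity increases left to right.
So from lowest to highest: K < Ca < Ga < Ge < Br.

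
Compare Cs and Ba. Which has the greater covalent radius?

Cs

Cs is in period 6, group 1; Ba is in period 6, group 2.
Moving right in a period, electrons are added to the same shell under a stronger nuclear pull, so atoms get smaller; moving down, a new shell is opened and atoms get larger.
All lie in period 6, so atomic radius increases right to left.
So Cs has the greater covalent radius (Cs > Ba).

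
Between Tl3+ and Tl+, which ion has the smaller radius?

Both ions have Z = 81 protons, but Tl3+ has lost more electrons, so its remaining electrons feel a larger effective nuclear charge per electron and are pulled in more tightly.
Higher positive charge → smaller ion, so Tl+ > Tl3+.

Tl3+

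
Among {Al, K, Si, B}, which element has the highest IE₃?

K

IE_3 is the cost of taking one more electron from the +2 cation: Al²⁺ still has 1 valence electron; K²⁺ is already 1 electron into the core; Si²⁺ still has 2 valence electrons; B²⁺ still has 1 valence electron.
Pulling an electron out of a noble-gas core costs far more than removing a remaining valence electron, so K sits at the high end of IE_3.
Valence configurations: Al²⁺ [Ne]3s¹, Si²⁺ [Ne]3s², B²⁺ [He]2s¹.
The numbers (kJ/mol): Al 2745, K 4420, Si 3232, B 3660.
Overall IE_3 order: Al < Si < B < K.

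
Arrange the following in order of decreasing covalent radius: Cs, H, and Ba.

Atomic radius shrinks across a period as nuclear charge pulls the same shell inward, and grows down a group as new shells are added.
Neither a single period nor a single group — weigh both effects.
Ba > H: period and group pull opposite ways; the down-group shift dominates (196 vs 32 pm).
Cs > Ba: Cs lies to the left of Ba in period 6, so the across-period effect alone puts Cs larger.
For reference (pm): H 32, Cs 232, Ba 196.
So from largest to smallest: Cs > Ba > H.

Cs > Ba > H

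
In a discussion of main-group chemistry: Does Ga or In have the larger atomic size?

In

Ga is in period 4, group 13; In is in period 5, group 13.
Moving right in a period, electrons are added to the same shell under a stronger nuclear pull, so atoms get smaller; moving down, a new shell is opened and atoms get larger.
All are in group 13, so atomic radius increases down the group.
So In has the larger atomic size (In > Ga).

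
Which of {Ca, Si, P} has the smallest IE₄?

Si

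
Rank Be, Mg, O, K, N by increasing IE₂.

Mg < Be < N < K < O

Consider each +1 ion: Be⁺ still has 1 valence electron; Mg⁺ still has 1 valence electron; O⁺ still has 5 valence electrons; K⁺ is the bare [Ar] core; N⁺ still has 4 valence electrons.
Usually core removal costs more than valence removal, but here the competition is close: a tightly held n=2 valence electron can cost more to remove than an n=3 core electron, so the actual values have to decide it.
Valence configurations: Be⁺ [He]2s¹, Mg⁺ [Ne]3s¹, O⁺ [He]2s²2p³, N⁺ [He]2s²2p².
Tabulated IE_2 (kJ/mol): Be 1757, Mg 1451, O 3388, K 3052, N 2856.
Overall IE_2 order: Mg < Be < N < K < O.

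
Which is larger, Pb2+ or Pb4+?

Pb2+

Both ions have Z = 82 protons, but Pb4+ has lost more electrons, so its remaining electrons feel a larger effective nuclear charge per electron and are pulled in more tightly.
Higher positive charge → smaller ion, so Pb2+ > Pb4+.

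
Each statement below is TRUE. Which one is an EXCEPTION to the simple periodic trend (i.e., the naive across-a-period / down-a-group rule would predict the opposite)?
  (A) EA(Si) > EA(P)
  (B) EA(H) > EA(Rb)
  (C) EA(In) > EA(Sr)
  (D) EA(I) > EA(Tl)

(A)

The general trend: electron affinity increases across a period and decreases down a group.
(A) Si (period 3, group 14) vs P (period 3, group 15): the stated order contradicts the simple trend.
(B) H (period 1, group 1) vs Rb (period 5, group 1): the stated order agrees with the simple trend.
(C) In (period 5, group 13) vs Sr (period 5, group 2): the stated order agrees with the simple trend.
(D) I (period 5, group 17) vs Tl (period 6, group 13): the stated order agrees with the simple trend.
The exception is (A): adding an electron to P's half-filled 3p³ is unfavourable, so Si (3p²) has the more exothermic EA.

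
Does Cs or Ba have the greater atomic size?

Cs is in period 6, group 1; Ba is in period 6, group 2.
Across a period the added protons contract the valence shell; down a group each new principal shell makes the atom larger.
All lie in period 6, so atomic radius increases right to left.
So Cs has the greater atomic size (Cs > Ba).

Cs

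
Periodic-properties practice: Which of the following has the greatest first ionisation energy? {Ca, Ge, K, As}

K is in period 4, group 1; Ca is in period 4, group 2; Ge is in period 4, group 14; As is in period 4, group 15.
Removing the outermost electron gets harder across a period and easier down a group.
All lie in period 4, so first ionization energy increases left to right.
The greatest first ionisation energy among these belongs to As.

As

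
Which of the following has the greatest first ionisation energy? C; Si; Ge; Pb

C is in period 2, group 14; Si is in period 3, group 14; Ge is in period 4, group 14; Pb is in period 6, group 14.
Removing the outermost electron gets harder across a period and easier down a group.
All are in group 14, so first ionization energy increases up the group.
The greatest first ionisation energy among these belongs to C.

C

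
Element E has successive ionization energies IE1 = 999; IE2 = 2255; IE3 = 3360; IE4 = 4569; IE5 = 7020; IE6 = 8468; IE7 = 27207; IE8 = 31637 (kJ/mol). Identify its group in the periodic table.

Group 16

Look for the largest jump between consecutive ionization energies: IE7/IE6 ≈ 3.2, far larger than any earlier ratio.
That jump marks the point where a core electron is being removed. So the atom has 6 valence electrons.
A main-group element with 6 valence electrons is in group 16.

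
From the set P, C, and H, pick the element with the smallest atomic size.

H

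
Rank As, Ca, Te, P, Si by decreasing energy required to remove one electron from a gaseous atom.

Si is in period 3, group 14; P is in period 3, group 15; Ca is in period 4, group 2; As is in period 4, group 15; Te is in period 5, group 16.
Removing the outermost electron gets harder across a period and easier down a group.
Neither a single period nor a single group — weigh both effects.
Si > Ca: both effects reinforce here, so Si is clearly the higher of the two.
Te > Si: period and group pull opposite ways; the across-period shift dominates (869 vs 786 kJ/mol).
As > Te: the two effects oppose for this pair; the down-group effect wins (947 vs 869 kJ/mol).
P > As: P sits above As in group 15, so the down-group effect alone puts P higher.
Approximate values (kJ/mol): Si 786, P 1012, Ca 590, As 947, Te 869.
So from highest to lowest: P > As > Te > Si > Ca.

P, As, Te, Si, Ca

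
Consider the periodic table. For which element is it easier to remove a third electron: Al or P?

Al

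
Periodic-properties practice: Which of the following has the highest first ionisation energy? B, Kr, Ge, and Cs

B is in period 2, group 13; Ge is in period 4, group 14; Kr is in period 4, group 18; Cs is in period 6, group 1.
Removing the outermost electron gets harder across a period and easier down a group.
These span different periods and groups, so the two trends combine.
Ge > Cs: both effects reinforce here, so Ge is clearly the higher of the two.
B > Ge: period and group pull opposite ways; the down-group shift dominates (801 vs 762 kJ/mol).
Kr > B: period and group pull opposite ways; the across-period shift dominates (1351 vs 801 kJ/mol).
Approximate values (kJ/mol): B 801, Ge 762, Kr 1351, Cs 376.
The highest first ionisation energy among these belongs to Kr.

Kr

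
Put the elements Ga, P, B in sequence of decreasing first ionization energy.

IE₁ increases left→right with effective nuclear charge and decreases top→bottom as the valence shell moves farther out.
Neither a single period nor a single group — weigh both effects.
B > Ga: they share group 13; the group trend gives B the larger value.
P > B: period and group pull opposite ways; the across-period shift dominates (1012 vs 801 kJ/mol).
For reference (kJ/mol): B 801, P 1012, Ga 579.
So from highest to lowest: P > B > Ga.

P, B, Ga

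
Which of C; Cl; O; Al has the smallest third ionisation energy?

After 2 electrons have been removed, what remains? C²⁺ still has 2 valence electrons; Cl²⁺ still has 5 valence electrons; O²⁺ still has 4 valence electrons; Al²⁺ still has 1 valence electron.
All are still removing valence electrons, so compare the +2 ions as you would atoms: IE_3 generally rises across a period (higher Z_eff) and falls down a group (larger shell), subject to the usual subshell exceptions.
Valence configurations: C²⁺ [He]2s², Cl²⁺ [Ne]3s²3p³, O²⁺ [He]2s²2p², Al²⁺ [Ne]3s¹.
Approximate IE_3 values (kJ/mol): C 4620, Cl 3822, O 5300, Al 2745.
Putting it together, IE_3: Al < Cl < C < O.

Al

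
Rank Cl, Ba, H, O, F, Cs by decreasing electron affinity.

H is in period 1, group 1; O is in period 2, group 16; F is in period 2, group 17; Cl is in period 3, group 17; Cs is in period 6, group 1; Ba is in period 6, group 2.
EA tends to increase across a period and decrease down a group, though the pattern is less regular than for IE or radius.
These span different periods and groups, so the two trends combine.
Cs > Ba: this pair runs against the simple trend — see the exception note.
H > Cs: they share group 1; the group trend gives H the larger value.
O > H: the two effects oppose for this pair; the across-period effect wins (141 vs 73 kJ/mol).
F > O: both are in period 2; the period trend gives F the larger value.
Cl > F: this pair runs against the simple trend — see the exception note.
Note the exception: Cs has a higher electron affinity than Ba, contrary to the simple trend — adding an electron to Ba (ns²) has to open a new, higher-energy np subshell, which is unfavourable.
Note the exception: Cl has a higher electron affinity than F, contrary to the simple trend — F's small 2p subshell makes the incoming electron feel strong e⁻–e⁻ repulsion, so Cl actually releases more energy on gaining an electron.
Tabulated electron affinity (kJ/mol): H 73, O 141, F 328, Cl 349, Cs 46, Ba 14.
So from highest to lowest: Cl > F > O > H > Cs > Ba.

Cl > F > O > H > Cs > Ba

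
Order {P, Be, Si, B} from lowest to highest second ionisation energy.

Si, Be, P, B

After 1 electron has been removed, what remains? P⁺ still has 4 valence electrons; Be⁺ still has 1 valence electron; Si⁺ still has 3 valence electrons; B⁺ still has 2 valence electrons.
All are still removing valence electrons, so compare the +1 ions as you would atoms: IE_2 generally rises across a period (higher Z_eff) and falls down a group (larger shell), subject to the usual subshell exceptions.
Valence configurations: P⁺ [Ne]3s²3p², Be⁺ [He]2s¹, Si⁺ [Ne]3s²3p¹, B⁺ [He]2s².
Approximate IE_2 values (kJ/mol): P 1907, Be 1757, Si 1577, B 2427.
So the second ionization energies run Si < Be < P < B.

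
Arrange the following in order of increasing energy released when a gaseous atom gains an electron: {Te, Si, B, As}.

B is in period 2, group 13; Si is in period 3, group 14; As is in period 4, group 15; Te is in period 5, group 16.
Electron affinity generally becomes more exothermic across a period toward the halogens and less exothermic down a group.
A diagonal step moves right (one effect) and down (the opposite effect) at once.
As > B: the two effects oppose for this pair; the across-period effect wins (78 vs 27 kJ/mol).
Si > As: the two effects oppose for this pair; the down-group effect wins (134 vs 78 kJ/mol).
Te > Si: period and group pull opposite ways; the across-period shift dominates (190 vs 134 kJ/mol).
Tabulated electron affinity (kJ/mol): B 27, Si 134, As 78, Te 190.
So from lowest to highest: B < As < Si < Te.

B < As < Si < Te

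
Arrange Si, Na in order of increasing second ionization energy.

Si, Na

After 1 electron has been removed, what remains? Si⁺ still has 3 valence electrons; Na⁺ is the bare [Ne] core.
Core electrons are held far more tightly than valence electrons, so Na tops the IE_2 order.
Tabulated IE_2 (kJ/mol): Si 1577, Na 4562.
Hence IE_2: Si < Na.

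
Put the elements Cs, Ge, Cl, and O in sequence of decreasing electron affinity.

Cl > O > Ge > Cs

O is in period 2, group 16; Cl is in period 3, group 17; Ge is in period 4, group 14; Cs is in period 6, group 1.
Adding an electron releases more energy for atoms nearer the top right (short of the noble gases).
These span different periods and groups, so the two trends combine.
Ge > Cs: relative to Cs, both the across-period and down-group shifts push Ge's electron affinity up.
O > Ge: relative to Ge, both the across-period and down-group shifts push O's electron affinity up.
Cl > O: the two effects oppose for this pair; the across-period effect wins (349 vs 141 kJ/mol).
For reference (kJ/mol): O 141, Cl 349, Ge 119, Cs 46.
So from highest to lowest: Cl > O > Ge > Cs.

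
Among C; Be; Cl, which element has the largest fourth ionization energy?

Be

After 3 electrons have been removed, what remains? C³⁺ still has 1 valence electron; Be³⁺ is already 1 electron into the core; Cl³⁺ still has 4 valence electrons.
Breaking into a closed-shell core is much more expensive than removing a leftover valence electron — Be has the largest IE_4 here.
Valence configurations: C³⁺ [He]2s¹, Cl³⁺ [Ne]3s²3p².
Tabulated IE_4 (kJ/mol): C 6223, Be 21007, Cl 5159.
So the fourth ionization energies run Cl < C < Be.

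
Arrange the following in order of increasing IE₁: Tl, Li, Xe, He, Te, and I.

Li < Tl < Te < I < Xe < He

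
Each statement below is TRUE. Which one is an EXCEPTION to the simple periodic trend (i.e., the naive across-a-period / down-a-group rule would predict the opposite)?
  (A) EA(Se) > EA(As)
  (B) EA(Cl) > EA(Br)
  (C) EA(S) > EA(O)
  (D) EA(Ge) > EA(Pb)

The general trend: electron affinity increases across a period and decreases down a group.
(A) Se (period 4, group 16) vs As (period 4, group 15): the stated order agrees with the simple trend.
(B) Cl (period 3, group 17) vs Br (period 4, group 17): the stated order agrees with the simple trend.
(C) S (period 3, group 16) vs O (period 2, group 16): the stated order contradicts the simple trend.
(D) Ge (period 4, group 14) vs Pb (period 6, group 14): the stated order agrees with the simple trend.
The exception is (C): the compact 2p subshell of O repels the added electron more than S's larger 3p does.

(C)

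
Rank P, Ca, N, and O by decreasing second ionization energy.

O > N > P > Ca

The second ionization energy removes an electron from the +1 ion. For each element: P⁺ still has 4 valence electrons; Ca⁺ still has 1 valence electron; N⁺ still has 4 valence electrons; O⁺ still has 5 valence electrons.
All are still removing valence electrons, so compare the +1 ions as you would atoms: IE_2 generally rises across a period (higher Z_eff) and falls down a group (larger shell), subject to the usual subshell exceptions.
Valence configurations: P⁺ [Ne]3s²3p², Ca⁺ [Ar]4s¹, N⁺ [He]2s²2p², O⁺ [He]2s²2p³.
Approximate IE_2 values (kJ/mol): P 1907, Ca 1145, N 2856, O 3388.
Overall IE_2 order: Ca < P < N < O.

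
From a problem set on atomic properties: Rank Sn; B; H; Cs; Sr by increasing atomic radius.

H, B, Sn, Sr, Cs

H is in period 1, group 1; B is in period 2, group 13; Sr is in period 5, group 2; Sn is in period 5, group 14; Cs is in period 6, group 1.
Across a period the added protons contract the valence shell; down a group each new principal shell makes the atom larger.
Here both period and group differ, so the two effects have to be weighed against each other.
B > H: period and group pull opposite ways; the down-group shift dominates (85 vs 32 pm).
Sn > B: the two effects oppose for this pair; the down-group effect wins (140 vs 85 pm).
Sr > Sn: both are in period 5; the period trend gives Sr the larger value.
Cs > Sr: both effects reinforce here, so Cs is clearly the larger of the two.
Tabulated atomic radius (pm): H 32, B 85, Sr 185, Sn 140, Cs 232.
So from smallest to largest: H < B < Sn < Sr < Cs.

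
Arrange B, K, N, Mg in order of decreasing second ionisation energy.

After 1 electron has been removed, what remains? B⁺ still has 2 valence electrons; K⁺ is the bare [Ar] core; N⁺ still has 4 valence electrons; Mg⁺ still has 1 valence electron.
Pulling an electron out of a noble-gas core costs far more than removing a remaining valence electron, so K sits at the high end of IE_2.
Valence configurations: B⁺ [He]2s², N⁺ [He]2s²2p², Mg⁺ [Ne]3s¹.
The numbers (kJ/mol): B 2427, K 3052, N 2856, Mg 1451.
Hence IE_2: Mg < B < N < K.

K > N > B > Mg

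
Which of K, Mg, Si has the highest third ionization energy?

The third ionization energy removes an electron from the +2 ion. For each element: K²⁺ is already 1 electron into the core; Mg²⁺ is the bare [Ne] core; Si²⁺ still has 2 valence electrons.
Pulling an electron out of a noble-gas core costs far more than removing a remaining valence electron, so K and Mg sit at the high end of IE_3.
The numbers (kJ/mol): K 4420, Mg 7733, Si 3232.
Overall IE_3 order: Si < K < Mg.

Mg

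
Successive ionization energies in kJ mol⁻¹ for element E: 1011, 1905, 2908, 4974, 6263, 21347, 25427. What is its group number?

Look for the largest jump between consecutive ionization energies: IE6/IE5 ≈ 3.4, far larger than any earlier ratio.
That jump marks the point where a core electron is being removed. So the atom has 5 valence electrons.
A main-group element with 5 valence electrons is in group 15.

Group 15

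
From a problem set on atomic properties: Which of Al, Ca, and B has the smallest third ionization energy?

Al

Consider each +2 ion: Al²⁺ still has 1 valence electron; Ca²⁺ is the bare [Ar] core; B²⁺ still has 1 valence electron.
Pulling an electron out of a noble-gas core costs far more than removing a remaining valence electron, so Ca sits at the high end of IE_3.
Valence configurations: Al²⁺ [Ne]3s¹, B²⁺ [He]2s¹.
Approximate IE_3 values (kJ/mol): Al 2745, Ca 4912, B 3660.
Putting it together, IE_3: Al < B < Ca.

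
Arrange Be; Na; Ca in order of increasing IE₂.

Ca, Be, Na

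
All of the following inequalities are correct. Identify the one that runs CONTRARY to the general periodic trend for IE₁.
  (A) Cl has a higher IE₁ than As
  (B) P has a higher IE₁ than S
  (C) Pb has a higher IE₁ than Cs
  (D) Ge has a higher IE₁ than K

The general trend: IE₁ increases across a period and decreases down a group.
(A) Cl (period 3, group 17) vs As (period 4, group 15): the stated order agrees with the simple trend.
(B) P (period 3, group 15) vs S (period 3, group 16): the stated order contradicts the simple trend.
(C) Pb (period 6, group 14) vs Cs (period 6, group 1): the stated order agrees with the simple trend.
(D) Ge (period 4, group 14) vs K (period 4, group 1): the stated order agrees with the simple trend.
The exception is (B): S (3p⁴) ionizes more easily than half-filled P (3p³) because the paired 3p electron in S is pushed out by e⁻–e⁻ repulsion.

(B)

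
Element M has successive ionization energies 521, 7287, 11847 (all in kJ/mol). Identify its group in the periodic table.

Look for the largest jump between consecutive ionization energies: IE2/IE1 ≈ 14.0, far larger than any earlier ratio.
That jump marks the point where a core electron is being removed. So the atom has 1 valence electron.
A main-group element with 1 valence electron is in group 1.

Group 1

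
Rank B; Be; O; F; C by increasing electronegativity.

Be < B < C < O < F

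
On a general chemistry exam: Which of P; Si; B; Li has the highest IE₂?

Consider each +1 ion: P⁺ still has 4 valence electrons; Si⁺ still has 3 valence electrons; B⁺ still has 2 valence electrons; Li⁺ is the bare [He] core.
Core electrons are held far more tightly than valence electrons, so Li tops the IE_2 order.
Valence configurations: P⁺ [Ne]3s²3p², Si⁺ [Ne]3s²3p¹, B⁺ [He]2s².
Approximate IE_2 values (kJ/mol): P 1907, Si 1577, B 2427, Li 7298.
Overall IE_2 order: Si < P < B < Li.

Li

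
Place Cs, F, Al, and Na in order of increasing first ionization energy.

Cs < Na < Al < F

F is in period 2, group 17; Na is in period 3, group 1; Al is in period 3, group 13; Cs is in period 6, group 1.
IE₁ increases left→right with effective nuclear charge and decreases top→bottom as the valence shell moves farther out.
Neither a single period nor a single group — weigh both effects.
Na > Cs: Na sits above Cs in group 1, so the down-group effect alone puts Na higher.
Al > Na: both are in period 3; the period trend gives Al the larger value.
F > Al: both effects reinforce here, so F is clearly the higher of the two.
Tabulated first ionization energy (kJ/mol): F 1681, Na 496, Al 578, Cs 376.
So from lowest to highest: Cs < Na < Al < F.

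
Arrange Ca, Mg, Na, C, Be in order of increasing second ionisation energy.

Ca < Mg < Be < C < Na

The second ionization energy removes an electron from the +1 ion. For each element: Ca⁺ still has 1 valence electron; Mg⁺ still has 1 valence electron; Na⁺ is the bare [Ne] core; C⁺ still has 3 valence electrons; Be⁺ still has 1 valence electron.
Breaking into a closed-shell core is much more expensive than removing a leftover valence electron — Na has the largest IE_2 here.
Valence configurations: Ca⁺ [Ar]4s¹, Mg⁺ [Ne]3s¹, C⁺ [He]2s²2p¹, Be⁺ [He]2s¹.
The numbers (kJ/mol): Ca 1145, Mg 1451, Na 4562, C 2353, Be 1757.
So the second ionization energies run Ca < Mg < Be < C < Na.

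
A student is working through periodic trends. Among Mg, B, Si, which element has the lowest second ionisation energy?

IE_2 is the cost of taking one more electron from the +1 cation: Mg⁺ still has 1 valence electron; B⁺ still has 2 valence electrons; Si⁺ still has 3 valence electrons.
All are still removing valence electrons, so compare the +1 ions as you would atoms: IE_2 generally rises across a period (higher Z_eff) and falls down a group (larger shell), subject to the usual subshell exceptions.
Valence configurations: Mg⁺ [Ne]3s¹, B⁺ [He]2s², Si⁺ [Ne]3s²3p¹.
Tabulated IE_2 (kJ/mol): Mg 1451, B 2427, Si 1577.
So the second ionization energies run Mg < Si < B.

Mg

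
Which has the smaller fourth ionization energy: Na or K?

K

Consider each +3 ion: Na³⁺ is already 2 electrons into the core; K³⁺ is already 2 electrons into the core.
All of these are removing an electron from a noble-gas core or deeper; the smaller core (lower principal quantum number) is held far more tightly, and within a period the higher nuclear charge binds the same core more tightly.
Tabulated IE_4 (kJ/mol): Na 9543, K 5877.
So the fourth ionization energies run K < Na.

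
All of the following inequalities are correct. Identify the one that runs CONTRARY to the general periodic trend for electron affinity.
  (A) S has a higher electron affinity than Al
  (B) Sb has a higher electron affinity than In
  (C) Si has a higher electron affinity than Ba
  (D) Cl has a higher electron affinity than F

(D)

The general trend: electron affinity increases across a period and decreases down a group.
(A) S (period 3, group 16) vs Al (period 3, group 13): the stated order agrees with the simple trend.
(B) Sb (period 5, group 15) vs In (period 5, group 13): the stated order agrees with the simple trend.
(C) Si (period 3, group 14) vs Ba (period 6, group 2): the stated order agrees with the simple trend.
(D) Cl (period 3, group 17) vs F (period 2, group 17): the stated order contradicts the simple trend.
The exception is (D): F's small 2p subshell makes the incoming electron feel strong e⁻–e⁻ repulsion, so Cl actually releases more energy on gaining an electron.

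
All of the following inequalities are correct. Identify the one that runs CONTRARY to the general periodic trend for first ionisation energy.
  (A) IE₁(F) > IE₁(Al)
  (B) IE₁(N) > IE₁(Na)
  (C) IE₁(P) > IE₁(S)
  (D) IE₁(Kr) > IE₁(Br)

The general trend: first ionisation energy increases across a period and decreases down a group.
(A) F (period 2, group 17) vs Al (period 3, group 13): the stated order agrees with the simple trend.
(B) N (period 2, group 15) vs Na (period 3, group 1): the stated order agrees with the simple trend.
(C) P (period 3, group 15) vs S (period 3, group 16): the stated order contradicts the simple trend.
(D) Kr (period 4, group 18) vs Br (period 4, group 17): the stated order agrees with the simple trend.
The exception is (C): S (3p⁴) ionizes more easily than half-filled P (3p³) because the paired 3p electron in S is pushed out by e⁻–e⁻ repulsion.

(C)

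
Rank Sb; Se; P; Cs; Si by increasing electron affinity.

Adding an electron releases more energy for atoms nearer the top right (short of the noble gases).
Neither a single period nor a single group — weigh both effects.
P > Cs: both effects reinforce here, so P is clearly the higher of the two.
Sb > P: this pair runs against the simple trend — see the exception note.
Si > Sb: period and group pull opposite ways; the down-group shift dominates (134 vs 103 kJ/mol).
Se > Si: the two effects oppose for this pair; the across-period effect wins (195 vs 134 kJ/mol).
Note the exception: Sb has a higher electron affinity than P, contrary to the simple trend — both are half-filled np³, but the pairing/repulsion penalty for the added electron shrinks as the p orbitals become larger and more diffuse down the group, and for Sb that outweighs the weaker nuclear attraction.
Note the exception: Si has a higher electron affinity than P, contrary to the simple trend — adding an electron to P's half-filled 3p³ is unfavourable, so Si (3p²) has the more exothermic EA.
Tabulated electron affinity (kJ/mol): Si 134, P 72, Se 195, Sb 103, Cs 46.
So from lowest to highest: Cs < P < Sb < Si < Se.

Cs < P < Sb < Si < Se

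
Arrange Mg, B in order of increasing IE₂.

Mg, B

Consider each +1 ion: Mg⁺ still has 1 valence electron; B⁺ still has 2 valence electrons.
All are still removing valence electrons, so compare the +1 ions as you would atoms: IE_2 generally rises across a period (higher Z_eff) and falls down a group (larger shell), subject to the usual subshell exceptions.
Valence configurations: Mg⁺ [Ne]3s¹, B⁺ [He]2s².
Tabulated IE_2 (kJ/mol): Mg 1451, B 2427.
Hence IE_2: Mg < B.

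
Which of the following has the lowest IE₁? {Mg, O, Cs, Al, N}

Cs

Across a period the outer electron is held more tightly (higher IE₁); down a group it sits in a higher shell, more shielded, and comes off more easily.
Here both period and group differ, so the two effects have to be weighed against each other.
Al > Cs: relative to Cs, both the across-period and down-group shifts push Al's first ionization energy up.
Mg > Al: this pair runs against the simple trend — see the exception note.
O > Mg: both effects reinforce here, so O is clearly the higher of the two.
N > O: this pair runs against the simple trend — see the exception note.
Note the exception: Mg has a higher first ionization energy than Al, contrary to the simple trend — Al's single 3p electron is easier to remove than one from Mg's filled 3s².
Note the exception: N has a higher first ionization energy than O, contrary to the simple trend — pairing an electron in O's 2p⁴ costs repulsion energy, so O ionizes more easily than half-filled N (2p³).
Approximate values (kJ/mol): N 1402, O 1314, Mg 738, Al 578, Cs 376.
The lowest IE₁ among these belongs to Cs.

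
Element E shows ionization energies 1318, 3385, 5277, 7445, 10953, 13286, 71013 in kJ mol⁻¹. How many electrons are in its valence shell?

6

Look for the largest jump between consecutive ionization energies: IE7/IE6 ≈ 5.3, far larger than any earlier ratio.
That jump marks the point where a core electron is being removed. So the atom has 6 valence electrons.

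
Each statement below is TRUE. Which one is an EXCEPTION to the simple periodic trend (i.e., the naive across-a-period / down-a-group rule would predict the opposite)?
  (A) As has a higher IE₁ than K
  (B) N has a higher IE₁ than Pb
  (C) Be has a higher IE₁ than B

The general trend: IE₁ increases across a period and decreases down a group.
(A) As (period 4, group 15) vs K (period 4, group 1): the stated order agrees with the simple trend.
(B) N (period 2, group 15) vs Pb (period 6, group 14): the stated order agrees with the simple trend.
(C) Be (period 2, group 2) vs B (period 2, group 13): the stated order contradicts the simple trend.
The exception is (C): removing B's lone 2p electron is easier than breaking Be's filled 2s².

(C)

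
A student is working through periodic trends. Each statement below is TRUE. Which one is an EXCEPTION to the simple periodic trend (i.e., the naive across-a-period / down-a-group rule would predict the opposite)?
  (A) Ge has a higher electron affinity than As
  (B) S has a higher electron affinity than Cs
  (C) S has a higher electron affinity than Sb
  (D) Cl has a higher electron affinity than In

(A)

The general trend: electron affinity increases across a period and decreases down a group.
(A) Ge (period 4, group 14) vs As (period 4, group 15): the stated order contradicts the simple trend.
(B) S (period 3, group 16) vs Cs (period 6, group 1): the stated order agrees with the simple trend.
(C) S (period 3, group 16) vs Sb (period 5, group 15): the stated order agrees with the simple trend.
(D) Cl (period 3, group 17) vs In (period 5, group 13): the stated order agrees with the simple trend.
The exception is (A): adding an electron to As's half-filled 4p³ is unfavourable, so Ge (4p²) has the more exothermic EA.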